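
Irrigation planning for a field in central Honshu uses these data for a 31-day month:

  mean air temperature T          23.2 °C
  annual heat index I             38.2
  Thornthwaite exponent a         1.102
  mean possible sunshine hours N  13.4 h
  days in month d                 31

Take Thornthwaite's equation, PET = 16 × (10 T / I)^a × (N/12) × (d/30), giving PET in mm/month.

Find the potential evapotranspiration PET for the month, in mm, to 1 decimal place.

134.8 mm

10T/I = 10 × 23.2 / 38.2 = 6.0733
(10T/I)^a = 6.0733^1.102 = 7.3002
Uncorrected PET = 16 × 7.3002 = 116.803 mm
Correction = (N/12)(d/30) = (13.4/12)(31/30) = 1.1539
PET = 116.803 × 1.1539 = 134.779 mm/month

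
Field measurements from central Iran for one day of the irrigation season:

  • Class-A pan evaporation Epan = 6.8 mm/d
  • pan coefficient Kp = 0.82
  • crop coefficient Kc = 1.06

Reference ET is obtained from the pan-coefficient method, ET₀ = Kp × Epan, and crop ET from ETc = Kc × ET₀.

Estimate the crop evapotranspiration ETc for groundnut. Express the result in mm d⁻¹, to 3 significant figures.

5.91 mm d⁻¹

ET₀ = 0.82 × 6.8 = 5.5760 mm/d
ETc = Kc × ET₀ = 1.06 × 5.5760 = 5.9106 mm/d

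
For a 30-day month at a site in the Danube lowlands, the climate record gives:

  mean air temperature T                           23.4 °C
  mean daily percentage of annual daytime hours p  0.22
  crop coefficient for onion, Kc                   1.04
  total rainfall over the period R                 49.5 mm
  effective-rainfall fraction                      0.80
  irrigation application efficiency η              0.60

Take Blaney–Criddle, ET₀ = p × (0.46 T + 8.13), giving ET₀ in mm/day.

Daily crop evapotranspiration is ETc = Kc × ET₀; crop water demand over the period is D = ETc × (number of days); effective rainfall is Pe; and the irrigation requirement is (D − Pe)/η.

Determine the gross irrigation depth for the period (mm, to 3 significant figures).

ET₀ = 0.22 × (0.46 × 23.4 + 8.13) = 0.22 × 18.894 = 4.1567 mm/d
ETc = Kc × ET₀ = 1.04 × 4.1567 = 4.3230 mm/d
Crop demand D = ETc × 30 d = 4.3230 × 30 = 129.690 mm
Pe = 0.80 × 49.5 = 39.600 mm
D − Pe = 129.690 − 39.600 = 90.090 mm
Gross irrigation = 90.090 / 0.60 = 150.150 mm

150 mm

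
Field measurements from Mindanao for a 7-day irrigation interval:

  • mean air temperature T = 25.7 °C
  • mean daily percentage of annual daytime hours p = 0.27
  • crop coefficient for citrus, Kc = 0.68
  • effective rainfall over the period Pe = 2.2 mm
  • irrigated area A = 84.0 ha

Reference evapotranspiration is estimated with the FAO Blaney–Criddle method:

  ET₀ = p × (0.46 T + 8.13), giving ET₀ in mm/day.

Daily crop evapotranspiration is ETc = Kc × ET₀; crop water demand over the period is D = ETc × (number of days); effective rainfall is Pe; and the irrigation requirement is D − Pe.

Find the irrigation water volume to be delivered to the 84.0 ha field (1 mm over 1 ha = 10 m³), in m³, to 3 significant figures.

19700 m³

ET₀ = 0.27 × (0.46 × 25.7 + 8.13) = 0.27 × 19.952 = 5.3870 mm/d
ETc = Kc × ET₀ = 0.68 × 5.3870 = 3.6632 mm/d
Crop demand D = ETc × 7 d = 3.6632 × 7 = 25.642 mm
D − Pe = 25.642 − 2.2 = 23.442 mm
Volume = 23.442 mm × 84.0 ha × 10 = 19691.3 m³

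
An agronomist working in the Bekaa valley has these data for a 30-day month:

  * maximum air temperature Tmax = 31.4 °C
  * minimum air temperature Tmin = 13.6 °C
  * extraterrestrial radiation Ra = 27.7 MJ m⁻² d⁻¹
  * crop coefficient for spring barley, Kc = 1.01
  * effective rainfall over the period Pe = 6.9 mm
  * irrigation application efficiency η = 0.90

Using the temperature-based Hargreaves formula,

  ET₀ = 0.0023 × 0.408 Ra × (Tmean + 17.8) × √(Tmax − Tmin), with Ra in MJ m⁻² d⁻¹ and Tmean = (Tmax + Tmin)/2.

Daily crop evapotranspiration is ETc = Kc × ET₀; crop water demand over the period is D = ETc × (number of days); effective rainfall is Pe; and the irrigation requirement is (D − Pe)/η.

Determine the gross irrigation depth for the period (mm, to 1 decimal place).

141.1 mm

Tmean = (31.4 + 13.6)/2 = 22.50 °C
0.408 Ra = 0.408 × 27.7 = 11.3016 mm/d equivalent
ET₀ = 0.0023 × 11.3016 × (22.50 + 17.8) × √17.8 = 0.0023 × 11.3016 × 40.30 × 4.2190 = 4.4196 mm/d
ETc = Kc × ET₀ = 1.01 × 4.4196 = 4.4638 mm/d
Crop demand D = ETc × 30 d = 4.4638 × 30 = 133.914 mm
D − Pe = 133.914 − 6.9 = 127.014 mm
Gross irrigation = 127.014 / 0.90 = 141.127 mm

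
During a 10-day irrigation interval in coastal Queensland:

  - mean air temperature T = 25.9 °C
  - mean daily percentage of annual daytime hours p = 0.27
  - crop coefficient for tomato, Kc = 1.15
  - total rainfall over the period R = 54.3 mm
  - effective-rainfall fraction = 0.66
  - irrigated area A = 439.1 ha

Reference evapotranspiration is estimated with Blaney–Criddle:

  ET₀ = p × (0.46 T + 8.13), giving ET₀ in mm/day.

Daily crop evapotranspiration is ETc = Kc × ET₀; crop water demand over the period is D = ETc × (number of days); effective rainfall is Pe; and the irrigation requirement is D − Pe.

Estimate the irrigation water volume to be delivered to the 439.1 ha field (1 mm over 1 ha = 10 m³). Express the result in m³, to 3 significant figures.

ET₀ = 0.27 × (0.46 × 25.9 + 8.13) = 0.27 × 20.044 = 5.4119 mm/d
ETc = Kc × ET₀ = 1.15 × 5.4119 = 6.2237 mm/d
Crop demand D = ETc × 10 d = 6.2237 × 10 = 62.237 mm
Pe = 0.66 × 54.3 = 35.838 mm
D − Pe = 62.237 − 35.838 = 26.399 mm
Volume = 26.399 mm × 439.1 ha × 10 = 115918.0 m³

116000 m³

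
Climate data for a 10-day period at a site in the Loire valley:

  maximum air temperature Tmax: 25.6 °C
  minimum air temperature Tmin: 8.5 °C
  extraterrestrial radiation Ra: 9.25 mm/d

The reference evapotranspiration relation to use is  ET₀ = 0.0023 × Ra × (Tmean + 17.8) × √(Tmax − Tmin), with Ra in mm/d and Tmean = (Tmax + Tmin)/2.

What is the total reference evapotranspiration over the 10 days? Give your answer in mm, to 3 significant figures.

30.7 mm

Tmean = (25.6 + 8.5)/2 = 17.05 °C
ET₀ = 0.0023 × 9.25 × (17.05 + 17.8) × √17.1 = 0.0023 × 9.25 × 34.85 × 4.1352 = 3.0660 mm/d
Over 10 days: 3.0660 × 10 = 30.660 mm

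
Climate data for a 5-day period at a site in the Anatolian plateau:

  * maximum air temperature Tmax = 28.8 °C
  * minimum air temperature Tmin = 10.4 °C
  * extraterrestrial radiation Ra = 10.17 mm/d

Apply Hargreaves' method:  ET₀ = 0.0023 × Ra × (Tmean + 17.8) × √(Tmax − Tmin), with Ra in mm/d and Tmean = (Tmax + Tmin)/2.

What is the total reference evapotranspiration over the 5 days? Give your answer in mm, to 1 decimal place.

Tmean = (28.8 + 10.4)/2 = 19.60 °C
ET₀ = 0.0023 × 10.17 × (19.60 + 17.8) × √18.4 = 0.0023 × 10.17 × 37.40 × 4.2895 = 3.7526 mm/d
Over 5 days: 3.7526 × 5 = 18.763 mm

18.8 mm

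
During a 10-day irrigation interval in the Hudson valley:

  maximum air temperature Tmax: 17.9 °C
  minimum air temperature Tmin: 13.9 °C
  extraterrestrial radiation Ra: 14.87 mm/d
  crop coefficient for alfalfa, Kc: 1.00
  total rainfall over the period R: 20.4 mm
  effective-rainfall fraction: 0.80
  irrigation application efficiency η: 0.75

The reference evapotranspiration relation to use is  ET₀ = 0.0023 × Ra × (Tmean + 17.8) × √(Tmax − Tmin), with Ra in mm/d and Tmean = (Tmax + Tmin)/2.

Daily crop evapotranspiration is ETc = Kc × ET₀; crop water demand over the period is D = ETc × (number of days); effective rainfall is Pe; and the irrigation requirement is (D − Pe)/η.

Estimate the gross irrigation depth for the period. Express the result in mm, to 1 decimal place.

Tmean = (17.9 + 13.9)/2 = 15.90 °C
ET₀ = 0.0023 × 14.87 × (15.90 + 17.8) × √4.0 = 0.0023 × 14.87 × 33.70 × 2.0000 = 2.3051 mm/d
ETc = Kc × ET₀ = 1.00 × 2.3051 = 2.3051 mm/d
Crop demand D = ETc × 10 d = 2.3051 × 10 = 23.051 mm
Pe = 0.80 × 20.4 = 16.320 mm
D − Pe = 23.051 − 16.320 = 6.731 mm
Gross irrigation = 6.731 / 0.75 = 8.975 mm

9.0 mm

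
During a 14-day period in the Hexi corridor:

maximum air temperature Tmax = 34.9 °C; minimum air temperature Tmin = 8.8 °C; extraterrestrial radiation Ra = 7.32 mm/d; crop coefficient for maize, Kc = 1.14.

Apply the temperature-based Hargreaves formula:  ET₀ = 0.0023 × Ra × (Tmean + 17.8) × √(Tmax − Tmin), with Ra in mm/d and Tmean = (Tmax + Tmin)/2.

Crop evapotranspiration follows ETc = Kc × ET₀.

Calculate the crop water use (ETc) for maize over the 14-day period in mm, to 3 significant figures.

54.4 mm

Tmean = (34.9 + 8.8)/2 = 21.85 °C
ET₀ = 0.0023 × 7.32 × (21.85 + 17.8) × √26.1 = 0.0023 × 7.32 × 39.65 × 5.1088 = 3.4104 mm/d
ETc = Kc × ET₀ = 1.14 × 3.4104 = 3.8879 mm/d
Over 14 days: 3.8879 × 14 = 54.431 mm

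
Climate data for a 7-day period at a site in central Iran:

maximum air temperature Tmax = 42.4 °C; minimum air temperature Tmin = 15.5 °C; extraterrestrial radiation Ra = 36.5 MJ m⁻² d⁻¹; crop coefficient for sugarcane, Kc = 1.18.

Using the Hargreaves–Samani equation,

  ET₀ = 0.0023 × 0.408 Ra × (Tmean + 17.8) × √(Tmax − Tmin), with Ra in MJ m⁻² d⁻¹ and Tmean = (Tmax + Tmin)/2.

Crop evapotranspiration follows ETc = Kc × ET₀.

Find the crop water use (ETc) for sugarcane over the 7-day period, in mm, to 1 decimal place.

68.6 mm

Tmean = (42.4 + 15.5)/2 = 28.95 °C
0.408 Ra = 0.408 × 36.5 = 14.8920 mm/d equivalent
ET₀ = 0.0023 × 14.8920 × (28.95 + 17.8) × √26.9 = 0.0023 × 14.8920 × 46.75 × 5.1865 = 8.3049 mm/d
ETc = Kc × ET₀ = 1.18 × 8.3049 = 9.7998 mm/d
Over 7 days: 9.7998 × 7 = 68.599 mm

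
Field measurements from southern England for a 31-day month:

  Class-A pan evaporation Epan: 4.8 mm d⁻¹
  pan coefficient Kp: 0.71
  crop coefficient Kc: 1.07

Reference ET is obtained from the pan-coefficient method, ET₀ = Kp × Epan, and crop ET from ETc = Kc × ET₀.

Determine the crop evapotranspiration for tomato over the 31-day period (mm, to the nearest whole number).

ET₀ = 0.71 × 4.8 = 3.4080 mm/d
ETc = Kc × ET₀ = 1.07 × 3.4080 = 3.6466 mm/d
Over 31 days: 3.6466 × 31 = 113.045 mm

113 mm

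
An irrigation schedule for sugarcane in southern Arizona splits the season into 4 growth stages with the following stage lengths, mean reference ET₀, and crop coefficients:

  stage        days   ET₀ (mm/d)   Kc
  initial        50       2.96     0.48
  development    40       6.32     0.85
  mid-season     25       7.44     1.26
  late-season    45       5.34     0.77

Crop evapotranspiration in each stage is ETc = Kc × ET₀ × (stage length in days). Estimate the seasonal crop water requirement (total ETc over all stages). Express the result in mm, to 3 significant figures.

705 mm

initial: 0.48 × 2.96 × 50 = 71.04 mm
development: 0.85 × 6.32 × 40 = 214.88 mm
mid-season: 1.26 × 7.44 × 25 = 234.36 mm
late-season: 0.77 × 5.34 × 45 = 185.03 mm
Seasonal total = 705.31 mm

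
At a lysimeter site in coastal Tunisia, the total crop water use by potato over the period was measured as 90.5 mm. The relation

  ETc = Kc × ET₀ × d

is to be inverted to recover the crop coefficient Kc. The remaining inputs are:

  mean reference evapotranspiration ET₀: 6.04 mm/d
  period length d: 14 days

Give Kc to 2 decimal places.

1.07

ETc = Kc × ET₀ × d  ⇒  Kc = ETc / (ET₀ × d)
Kc = 90.5 / (6.04 × 14) = 90.5 / 84.56 = 1.0702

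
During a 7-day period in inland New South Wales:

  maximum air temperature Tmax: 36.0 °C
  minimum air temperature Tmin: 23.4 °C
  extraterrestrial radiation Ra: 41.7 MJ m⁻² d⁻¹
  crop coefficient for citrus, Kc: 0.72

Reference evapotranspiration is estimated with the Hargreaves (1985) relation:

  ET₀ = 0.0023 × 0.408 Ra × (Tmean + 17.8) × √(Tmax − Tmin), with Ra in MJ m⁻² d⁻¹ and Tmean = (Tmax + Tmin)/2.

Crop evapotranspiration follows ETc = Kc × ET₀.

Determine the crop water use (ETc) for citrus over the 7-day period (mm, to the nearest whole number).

Tmean = (36.0 + 23.4)/2 = 29.70 °C
0.408 Ra = 0.408 × 41.7 = 17.0136 mm/d equivalent
ET₀ = 0.0023 × 17.0136 × (29.70 + 17.8) × √12.6 = 0.0023 × 17.0136 × 47.50 × 3.5496 = 6.5978 mm/d
ETc = Kc × ET₀ = 0.72 × 6.5978 = 4.7504 mm/d
Over 7 days: 4.7504 × 7 = 33.253 mm

33 mm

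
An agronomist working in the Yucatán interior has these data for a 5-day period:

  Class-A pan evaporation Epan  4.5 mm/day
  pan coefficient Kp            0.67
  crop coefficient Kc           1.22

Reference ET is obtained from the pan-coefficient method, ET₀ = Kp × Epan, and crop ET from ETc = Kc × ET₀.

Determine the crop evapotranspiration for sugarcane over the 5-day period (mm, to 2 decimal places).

ET₀ = 0.67 × 4.5 = 3.0150 mm/d
ETc = Kc × ET₀ = 1.22 × 3.0150 = 3.6783 mm/d
Over 5 days: 3.6783 × 5 = 18.392 mm

18.39 mm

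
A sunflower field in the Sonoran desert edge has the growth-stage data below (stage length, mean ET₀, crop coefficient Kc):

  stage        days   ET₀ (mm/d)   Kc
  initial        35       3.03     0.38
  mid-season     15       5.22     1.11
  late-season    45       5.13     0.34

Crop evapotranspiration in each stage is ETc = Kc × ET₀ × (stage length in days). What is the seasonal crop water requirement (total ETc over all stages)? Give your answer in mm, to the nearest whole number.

206 mm

initial: 0.38 × 3.03 × 35 = 40.30 mm
mid-season: 1.11 × 5.22 × 15 = 86.91 mm
late-season: 0.34 × 5.13 × 45 = 78.49 mm
Seasonal total = 205.70 mm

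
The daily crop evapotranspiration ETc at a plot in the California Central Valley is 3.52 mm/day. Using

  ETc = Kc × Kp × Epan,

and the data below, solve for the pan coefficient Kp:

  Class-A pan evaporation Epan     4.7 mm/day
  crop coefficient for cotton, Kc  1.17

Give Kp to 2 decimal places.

0.64

ETc = Kc × Kp × Epan  ⇒  Kp = ETc / (Kc × Epan)
Kp = 3.52 / (1.17 × 4.7) = 3.52 / 5.499 = 0.6401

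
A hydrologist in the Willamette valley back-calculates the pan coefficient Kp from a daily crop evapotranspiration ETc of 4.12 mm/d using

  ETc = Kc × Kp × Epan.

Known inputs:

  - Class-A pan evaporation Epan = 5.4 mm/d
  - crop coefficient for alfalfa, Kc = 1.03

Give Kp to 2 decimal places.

0.74

ETc = Kc × Kp × Epan  ⇒  Kp = ETc / (Kc × Epan)
Kp = 4.12 / (1.03 × 5.4) = 4.12 / 5.562 = 0.7407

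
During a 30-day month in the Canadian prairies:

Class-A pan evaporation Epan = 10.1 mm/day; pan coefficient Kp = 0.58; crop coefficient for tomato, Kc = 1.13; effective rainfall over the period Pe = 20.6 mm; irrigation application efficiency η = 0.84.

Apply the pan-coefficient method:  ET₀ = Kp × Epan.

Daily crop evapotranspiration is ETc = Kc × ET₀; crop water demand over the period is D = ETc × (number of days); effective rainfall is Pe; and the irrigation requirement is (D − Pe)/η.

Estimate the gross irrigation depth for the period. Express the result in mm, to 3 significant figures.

212 mm

ET₀ = 0.58 × 10.1 = 5.8580 mm/d
ETc = Kc × ET₀ = 1.13 × 5.8580 = 6.6195 mm/d
Crop demand D = ETc × 30 d = 6.6195 × 30 = 198.585 mm
D − Pe = 198.585 − 20.6 = 177.985 mm
Gross irrigation = 177.985 / 0.84 = 211.887 mm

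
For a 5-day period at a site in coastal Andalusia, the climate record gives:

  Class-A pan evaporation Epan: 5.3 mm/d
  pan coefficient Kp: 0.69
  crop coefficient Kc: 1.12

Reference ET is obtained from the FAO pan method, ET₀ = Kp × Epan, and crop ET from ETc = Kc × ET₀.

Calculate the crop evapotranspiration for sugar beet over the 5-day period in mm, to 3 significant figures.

ET₀ = 0.69 × 5.3 = 3.6570 mm/d
ETc = Kc × ET₀ = 1.12 × 3.6570 = 4.0958 mm/d
Over 5 days: 4.0958 × 5 = 20.479 mm

20.5 mm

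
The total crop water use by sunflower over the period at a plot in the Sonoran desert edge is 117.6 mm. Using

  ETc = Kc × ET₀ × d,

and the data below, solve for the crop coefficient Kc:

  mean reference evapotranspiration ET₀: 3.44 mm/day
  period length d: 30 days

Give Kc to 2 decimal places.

1.14

ETc = Kc × ET₀ × d  ⇒  Kc = ETc / (ET₀ × d)
Kc = 117.6 / (3.44 × 30) = 117.6 / 103.20 = 1.1395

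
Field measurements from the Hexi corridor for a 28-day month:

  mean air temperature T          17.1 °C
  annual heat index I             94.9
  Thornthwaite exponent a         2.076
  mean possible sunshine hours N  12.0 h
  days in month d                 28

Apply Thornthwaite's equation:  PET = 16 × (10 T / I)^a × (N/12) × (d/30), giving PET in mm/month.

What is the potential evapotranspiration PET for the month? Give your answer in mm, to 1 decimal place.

10T/I = 10 × 17.1 / 94.9 = 1.8019
(10T/I)^a = 1.8019^2.076 = 3.3954
Uncorrected PET = 16 × 3.3954 = 54.326 mm
Correction = (N/12)(d/30) = (12.0/12)(28/30) = 0.9333
PET = 54.326 × 0.9333 = 50.702 mm/month

50.7 mm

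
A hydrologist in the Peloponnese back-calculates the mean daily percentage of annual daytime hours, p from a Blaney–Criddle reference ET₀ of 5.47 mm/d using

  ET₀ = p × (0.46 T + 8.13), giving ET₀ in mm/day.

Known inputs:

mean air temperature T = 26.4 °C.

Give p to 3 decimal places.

0.270

p = ET₀ / (0.46 T + 8.13) = 5.47 / (0.46 × 26.4 + 8.13) = 5.47 / 20.274 = 0.2698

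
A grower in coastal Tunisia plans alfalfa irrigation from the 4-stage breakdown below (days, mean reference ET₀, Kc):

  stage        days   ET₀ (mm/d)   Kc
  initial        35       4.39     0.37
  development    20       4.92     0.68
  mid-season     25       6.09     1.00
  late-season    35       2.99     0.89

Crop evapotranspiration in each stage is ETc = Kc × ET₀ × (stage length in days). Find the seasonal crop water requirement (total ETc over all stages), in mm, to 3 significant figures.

369 mm

initial: 0.37 × 4.39 × 35 = 56.85 mm
development: 0.68 × 4.92 × 20 = 66.91 mm
mid-season: 1.00 × 6.09 × 25 = 152.25 mm
late-season: 0.89 × 2.99 × 35 = 93.14 mm
Seasonal total = 369.15 mm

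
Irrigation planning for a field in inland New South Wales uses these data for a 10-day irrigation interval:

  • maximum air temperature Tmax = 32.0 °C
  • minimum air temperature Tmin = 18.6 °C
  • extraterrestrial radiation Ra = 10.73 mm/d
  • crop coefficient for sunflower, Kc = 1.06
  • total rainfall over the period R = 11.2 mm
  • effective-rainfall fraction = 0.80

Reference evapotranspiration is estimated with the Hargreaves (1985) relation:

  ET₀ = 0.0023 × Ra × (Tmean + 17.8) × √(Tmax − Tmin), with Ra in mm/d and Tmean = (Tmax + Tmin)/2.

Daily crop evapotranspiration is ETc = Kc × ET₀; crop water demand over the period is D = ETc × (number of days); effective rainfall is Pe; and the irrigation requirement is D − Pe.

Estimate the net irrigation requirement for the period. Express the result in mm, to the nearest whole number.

32 mm

Tmean = (32.0 + 18.6)/2 = 25.30 °C
ET₀ = 0.0023 × 10.73 × (25.30 + 17.8) × √13.4 = 0.0023 × 10.73 × 43.10 × 3.6606 = 3.8937 mm/d
ETc = Kc × ET₀ = 1.06 × 3.8937 = 4.1273 mm/d
Crop demand D = ETc × 10 d = 4.1273 × 10 = 41.273 mm
Pe = 0.80 × 11.2 = 8.960 mm
D − Pe = 41.273 − 8.960 = 32.313 mm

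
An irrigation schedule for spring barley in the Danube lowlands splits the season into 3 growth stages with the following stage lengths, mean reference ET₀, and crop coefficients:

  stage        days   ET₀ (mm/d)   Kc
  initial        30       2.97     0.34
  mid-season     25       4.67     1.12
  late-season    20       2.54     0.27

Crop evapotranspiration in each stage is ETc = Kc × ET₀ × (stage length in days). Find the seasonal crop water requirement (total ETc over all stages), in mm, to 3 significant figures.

initial: 0.34 × 2.97 × 30 = 30.29 mm
mid-season: 1.12 × 4.67 × 25 = 130.76 mm
late-season: 0.27 × 2.54 × 20 = 13.72 mm
Seasonal total = 174.77 mm

175 mm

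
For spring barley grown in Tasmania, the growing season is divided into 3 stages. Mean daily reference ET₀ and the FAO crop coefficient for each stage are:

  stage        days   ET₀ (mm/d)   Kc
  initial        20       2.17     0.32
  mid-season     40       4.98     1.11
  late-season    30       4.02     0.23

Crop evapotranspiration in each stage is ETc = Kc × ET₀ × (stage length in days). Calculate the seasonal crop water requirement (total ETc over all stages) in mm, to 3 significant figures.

263 mm

initial: 0.32 × 2.17 × 20 = 13.89 mm
mid-season: 1.11 × 4.98 × 40 = 221.11 mm
late-season: 0.23 × 4.02 × 30 = 27.74 mm
Seasonal total = 262.74 mm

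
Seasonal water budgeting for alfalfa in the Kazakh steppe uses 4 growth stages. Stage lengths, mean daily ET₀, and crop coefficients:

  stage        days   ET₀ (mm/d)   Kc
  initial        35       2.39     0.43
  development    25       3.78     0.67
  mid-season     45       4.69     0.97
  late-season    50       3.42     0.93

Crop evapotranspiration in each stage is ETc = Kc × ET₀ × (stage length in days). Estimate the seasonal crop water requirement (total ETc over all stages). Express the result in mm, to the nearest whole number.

initial: 0.43 × 2.39 × 35 = 35.97 mm
development: 0.67 × 3.78 × 25 = 63.32 mm
mid-season: 0.97 × 4.69 × 45 = 204.72 mm
late-season: 0.93 × 3.42 × 50 = 159.03 mm
Seasonal total = 463.04 mm

463 mm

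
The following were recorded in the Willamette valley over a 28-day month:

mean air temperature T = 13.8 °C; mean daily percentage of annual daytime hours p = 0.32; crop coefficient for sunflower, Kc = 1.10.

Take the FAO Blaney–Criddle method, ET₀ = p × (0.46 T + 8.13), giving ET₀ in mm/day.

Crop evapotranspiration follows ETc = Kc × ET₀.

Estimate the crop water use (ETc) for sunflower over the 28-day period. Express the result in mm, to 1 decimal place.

142.7 mm

ET₀ = 0.32 × (0.46 × 13.8 + 8.13) = 0.32 × 14.478 = 4.6330 mm/d
ETc = Kc × ET₀ = 1.10 × 4.6330 = 5.0963 mm/d
Over 28 days: 5.0963 × 28 = 142.696 mm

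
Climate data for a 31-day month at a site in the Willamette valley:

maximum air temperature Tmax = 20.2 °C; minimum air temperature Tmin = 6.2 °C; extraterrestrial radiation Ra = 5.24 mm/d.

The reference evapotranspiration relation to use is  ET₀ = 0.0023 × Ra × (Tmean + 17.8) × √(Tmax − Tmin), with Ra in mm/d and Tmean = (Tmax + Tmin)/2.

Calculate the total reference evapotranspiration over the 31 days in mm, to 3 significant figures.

43.3 mm

Tmean = (20.2 + 6.2)/2 = 13.20 °C
ET₀ = 0.0023 × 5.24 × (13.20 + 17.8) × √14.0 = 0.0023 × 5.24 × 31.00 × 3.7417 = 1.3979 mm/d
Over 31 days: 1.3979 × 31 = 43.335 mm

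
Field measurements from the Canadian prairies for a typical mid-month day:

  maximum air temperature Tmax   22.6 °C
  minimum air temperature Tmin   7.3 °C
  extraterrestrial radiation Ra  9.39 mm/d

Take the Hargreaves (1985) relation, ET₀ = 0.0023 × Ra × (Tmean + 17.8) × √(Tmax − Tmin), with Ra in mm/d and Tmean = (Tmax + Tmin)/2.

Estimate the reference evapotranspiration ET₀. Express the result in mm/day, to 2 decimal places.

Tmean = (22.6 + 7.3)/2 = 14.95 °C
ET₀ = 0.0023 × 9.39 × (14.95 + 17.8) × √15.3 = 0.0023 × 9.39 × 32.75 × 3.9115 = 2.7666 mm/d

2.77 mm/day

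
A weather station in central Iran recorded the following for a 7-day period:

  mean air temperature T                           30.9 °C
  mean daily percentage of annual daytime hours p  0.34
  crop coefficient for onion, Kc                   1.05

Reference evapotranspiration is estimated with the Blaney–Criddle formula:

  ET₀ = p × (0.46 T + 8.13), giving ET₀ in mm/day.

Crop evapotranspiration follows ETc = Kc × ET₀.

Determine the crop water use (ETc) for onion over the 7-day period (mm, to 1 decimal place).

ET₀ = 0.34 × (0.46 × 30.9 + 8.13) = 0.34 × 22.344 = 7.5970 mm/d
ETc = Kc × ET₀ = 1.05 × 7.5970 = 7.9769 mm/d
Over 7 days: 7.9769 × 7 = 55.838 mm

55.8 mm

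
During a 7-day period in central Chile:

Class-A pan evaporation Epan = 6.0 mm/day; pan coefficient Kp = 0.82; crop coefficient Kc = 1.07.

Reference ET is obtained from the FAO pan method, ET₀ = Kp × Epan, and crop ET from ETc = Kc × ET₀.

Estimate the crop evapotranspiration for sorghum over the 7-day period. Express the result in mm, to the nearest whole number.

37 mm

ET₀ = 0.82 × 6.0 = 4.9200 mm/d
ETc = Kc × ET₀ = 1.07 × 4.9200 = 5.2644 mm/d
Over 7 days: 5.2644 × 7 = 36.851 mm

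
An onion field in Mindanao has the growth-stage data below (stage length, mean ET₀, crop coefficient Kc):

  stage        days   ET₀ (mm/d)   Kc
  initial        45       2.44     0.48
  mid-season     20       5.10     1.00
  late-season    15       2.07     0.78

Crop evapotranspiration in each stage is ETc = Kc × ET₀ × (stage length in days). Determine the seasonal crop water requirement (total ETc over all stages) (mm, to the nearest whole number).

initial: 0.48 × 2.44 × 45 = 52.70 mm
mid-season: 1.00 × 5.10 × 20 = 102.00 mm
late-season: 0.78 × 2.07 × 15 = 24.22 mm
Seasonal total = 178.92 mm

179 mm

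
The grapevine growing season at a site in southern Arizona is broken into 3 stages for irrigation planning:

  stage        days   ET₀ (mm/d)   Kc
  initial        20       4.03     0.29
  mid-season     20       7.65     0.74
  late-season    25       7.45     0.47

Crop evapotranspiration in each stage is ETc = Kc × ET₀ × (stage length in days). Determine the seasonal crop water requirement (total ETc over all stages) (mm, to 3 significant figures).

initial: 0.29 × 4.03 × 20 = 23.37 mm
mid-season: 0.74 × 7.65 × 20 = 113.22 mm
late-season: 0.47 × 7.45 × 25 = 87.54 mm
Seasonal total = 224.13 mm

224 mm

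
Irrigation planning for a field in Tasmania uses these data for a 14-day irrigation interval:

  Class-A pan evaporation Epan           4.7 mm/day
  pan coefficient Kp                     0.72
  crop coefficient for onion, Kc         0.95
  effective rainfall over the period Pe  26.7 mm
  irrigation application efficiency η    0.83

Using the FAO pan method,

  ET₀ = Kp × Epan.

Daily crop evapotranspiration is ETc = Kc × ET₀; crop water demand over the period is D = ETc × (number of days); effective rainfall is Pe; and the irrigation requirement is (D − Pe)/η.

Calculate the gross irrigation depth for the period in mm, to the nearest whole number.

ET₀ = 0.72 × 4.7 = 3.3840 mm/d
ETc = Kc × ET₀ = 0.95 × 3.3840 = 3.2148 mm/d
Crop demand D = ETc × 14 d = 3.2148 × 14 = 45.007 mm
D − Pe = 45.007 − 26.7 = 18.307 mm
Gross irrigation = 18.307 / 0.83 = 22.057 mm

22 mm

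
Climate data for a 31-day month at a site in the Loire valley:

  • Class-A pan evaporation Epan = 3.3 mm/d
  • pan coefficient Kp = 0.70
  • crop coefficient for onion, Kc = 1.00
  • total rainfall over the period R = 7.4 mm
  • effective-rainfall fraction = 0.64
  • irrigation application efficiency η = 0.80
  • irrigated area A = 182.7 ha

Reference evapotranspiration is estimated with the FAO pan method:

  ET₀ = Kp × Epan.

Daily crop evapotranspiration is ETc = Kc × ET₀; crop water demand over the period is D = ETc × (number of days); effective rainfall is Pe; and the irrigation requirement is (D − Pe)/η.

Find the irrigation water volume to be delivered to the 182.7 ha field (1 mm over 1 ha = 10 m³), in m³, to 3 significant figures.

ET₀ = 0.70 × 3.3 = 2.3100 mm/d
ETc = Kc × ET₀ = 1.00 × 2.3100 = 2.3100 mm/d
Crop demand D = ETc × 31 d = 2.3100 × 31 = 71.610 mm
Pe = 0.64 × 7.4 = 4.736 mm
D − Pe = 71.610 − 4.736 = 66.874 mm
Gross irrigation = 66.874 / 0.80 = 83.593 mm
Volume = 83.593 mm × 182.7 ha × 10 = 152724.4 m³

153000 m³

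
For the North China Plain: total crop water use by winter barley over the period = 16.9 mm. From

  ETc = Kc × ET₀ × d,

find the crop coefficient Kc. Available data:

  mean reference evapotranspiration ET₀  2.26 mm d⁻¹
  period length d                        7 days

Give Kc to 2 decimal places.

1.07

ETc = Kc × ET₀ × d  ⇒  Kc = ETc / (ET₀ × d)
Kc = 16.9 / (2.26 × 7) = 16.9 / 15.82 = 1.0683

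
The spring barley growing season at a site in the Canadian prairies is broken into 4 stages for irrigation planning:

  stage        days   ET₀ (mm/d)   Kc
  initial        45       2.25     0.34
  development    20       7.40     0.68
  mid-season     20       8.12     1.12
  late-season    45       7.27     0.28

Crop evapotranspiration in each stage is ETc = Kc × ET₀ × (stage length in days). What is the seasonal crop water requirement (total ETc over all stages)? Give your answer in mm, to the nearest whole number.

409 mm

initial: 0.34 × 2.25 × 45 = 34.43 mm
development: 0.68 × 7.40 × 20 = 100.64 mm
mid-season: 1.12 × 8.12 × 20 = 181.89 mm
late-season: 0.28 × 7.27 × 45 = 91.60 mm
Seasonal total = 408.56 mm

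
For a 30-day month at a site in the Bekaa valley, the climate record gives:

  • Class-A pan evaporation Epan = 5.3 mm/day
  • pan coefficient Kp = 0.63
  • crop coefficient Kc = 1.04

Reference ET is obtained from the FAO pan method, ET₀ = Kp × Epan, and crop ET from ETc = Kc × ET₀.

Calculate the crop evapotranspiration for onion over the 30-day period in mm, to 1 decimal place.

104.2 mm

ET₀ = 0.63 × 5.3 = 3.3390 mm/d
ETc = Kc × ET₀ = 1.04 × 3.3390 = 3.4726 mm/d
Over 30 days: 3.4726 × 30 = 104.178 mm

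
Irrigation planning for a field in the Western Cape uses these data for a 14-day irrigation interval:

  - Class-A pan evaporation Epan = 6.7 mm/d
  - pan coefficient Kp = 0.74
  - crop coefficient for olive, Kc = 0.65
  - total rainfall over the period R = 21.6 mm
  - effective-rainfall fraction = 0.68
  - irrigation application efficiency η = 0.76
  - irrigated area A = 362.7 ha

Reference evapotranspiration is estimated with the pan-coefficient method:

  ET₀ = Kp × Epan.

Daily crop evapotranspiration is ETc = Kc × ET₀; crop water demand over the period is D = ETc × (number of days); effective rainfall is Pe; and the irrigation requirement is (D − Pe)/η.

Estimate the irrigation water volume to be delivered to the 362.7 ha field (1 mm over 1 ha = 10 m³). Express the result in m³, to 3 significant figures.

ET₀ = 0.74 × 6.7 = 4.9580 mm/d
ETc = Kc × ET₀ = 0.65 × 4.9580 = 3.2227 mm/d
Crop demand D = ETc × 14 d = 3.2227 × 14 = 45.118 mm
Pe = 0.68 × 21.6 = 14.688 mm
D − Pe = 45.118 − 14.688 = 30.430 mm
Gross irrigation = 30.430 / 0.76 = 40.039 mm
Volume = 40.039 mm × 362.7 ha × 10 = 145221.5 m³

145000 m³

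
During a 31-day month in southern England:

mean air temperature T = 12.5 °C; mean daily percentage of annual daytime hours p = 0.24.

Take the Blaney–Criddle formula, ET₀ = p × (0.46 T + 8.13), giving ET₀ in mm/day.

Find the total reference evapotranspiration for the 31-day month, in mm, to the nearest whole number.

ET₀ = 0.24 × (0.46 × 12.5 + 8.13) = 0.24 × 13.880 = 3.3312 mm/d
Monthly total = 3.3312 × 31 = 103.267 mm

103 mm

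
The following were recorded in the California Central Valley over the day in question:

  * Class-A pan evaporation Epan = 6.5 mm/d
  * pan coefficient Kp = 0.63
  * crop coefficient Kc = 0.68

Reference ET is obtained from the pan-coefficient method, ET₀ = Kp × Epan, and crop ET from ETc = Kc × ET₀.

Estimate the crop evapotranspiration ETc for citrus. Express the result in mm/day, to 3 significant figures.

2.78 mm/day

ET₀ = 0.63 × 6.5 = 4.0950 mm/d
ETc = Kc × ET₀ = 0.68 × 4.0950 = 2.7846 mm/d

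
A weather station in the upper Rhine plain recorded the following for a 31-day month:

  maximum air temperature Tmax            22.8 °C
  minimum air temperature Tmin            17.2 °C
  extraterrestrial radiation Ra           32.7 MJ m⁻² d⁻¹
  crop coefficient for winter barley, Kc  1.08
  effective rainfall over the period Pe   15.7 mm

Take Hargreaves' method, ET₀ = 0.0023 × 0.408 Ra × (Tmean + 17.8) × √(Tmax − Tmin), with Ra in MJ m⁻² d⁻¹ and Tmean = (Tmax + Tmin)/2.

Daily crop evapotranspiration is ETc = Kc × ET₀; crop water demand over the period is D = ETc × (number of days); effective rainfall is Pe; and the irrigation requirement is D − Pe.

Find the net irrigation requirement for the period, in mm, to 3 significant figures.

Tmean = (22.8 + 17.2)/2 = 20.00 °C
0.408 Ra = 0.408 × 32.7 = 13.3416 mm/d equivalent
ET₀ = 0.0023 × 13.3416 × (20.00 + 17.8) × √5.6 = 0.0023 × 13.3416 × 37.80 × 2.3664 = 2.7448 mm/d
ETc = Kc × ET₀ = 1.08 × 2.7448 = 2.9644 mm/d
Crop demand D = ETc × 31 d = 2.9644 × 31 = 91.896 mm
D − Pe = 91.896 − 15.7 = 76.196 mm

76.2 mm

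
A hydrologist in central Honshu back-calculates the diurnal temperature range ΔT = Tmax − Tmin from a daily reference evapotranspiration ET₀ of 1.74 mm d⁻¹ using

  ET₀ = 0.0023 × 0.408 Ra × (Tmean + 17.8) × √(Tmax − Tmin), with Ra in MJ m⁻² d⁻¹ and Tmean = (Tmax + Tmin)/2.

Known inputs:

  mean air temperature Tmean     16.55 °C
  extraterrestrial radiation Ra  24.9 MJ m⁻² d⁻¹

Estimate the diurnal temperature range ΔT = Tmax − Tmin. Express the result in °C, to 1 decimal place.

√ΔT = ET₀ / [0.0023 × 0.408 × Ra × (Tmean+17.8)] = 1.74 / (0.0023 × 10.1592 × 34.35) = 2.1679
ΔT = 2.1679² = 4.700 °C

4.7 °C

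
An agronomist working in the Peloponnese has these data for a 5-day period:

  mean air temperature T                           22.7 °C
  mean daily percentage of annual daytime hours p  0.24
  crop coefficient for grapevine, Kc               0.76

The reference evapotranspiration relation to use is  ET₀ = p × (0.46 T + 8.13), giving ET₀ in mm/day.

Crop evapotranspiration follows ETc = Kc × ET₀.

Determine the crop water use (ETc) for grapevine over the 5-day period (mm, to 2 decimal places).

ET₀ = 0.24 × (0.46 × 22.7 + 8.13) = 0.24 × 18.572 = 4.4573 mm/d
ETc = Kc × ET₀ = 0.76 × 4.4573 = 3.3875 mm/d
Over 5 days: 3.3875 × 5 = 16.938 mm

16.94 mm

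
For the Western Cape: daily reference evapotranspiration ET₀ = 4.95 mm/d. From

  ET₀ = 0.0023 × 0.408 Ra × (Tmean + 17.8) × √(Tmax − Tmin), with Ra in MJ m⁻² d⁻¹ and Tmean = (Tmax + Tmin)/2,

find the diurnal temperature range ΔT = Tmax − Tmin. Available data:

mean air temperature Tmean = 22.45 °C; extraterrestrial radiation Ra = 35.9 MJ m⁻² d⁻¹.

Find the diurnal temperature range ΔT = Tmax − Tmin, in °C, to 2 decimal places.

13.33 °C

√ΔT = ET₀ / [0.0023 × 0.408 × Ra × (Tmean+17.8)] = 4.95 / (0.0023 × 14.6472 × 40.25) = 3.6505
ΔT = 3.6505² = 13.326 °C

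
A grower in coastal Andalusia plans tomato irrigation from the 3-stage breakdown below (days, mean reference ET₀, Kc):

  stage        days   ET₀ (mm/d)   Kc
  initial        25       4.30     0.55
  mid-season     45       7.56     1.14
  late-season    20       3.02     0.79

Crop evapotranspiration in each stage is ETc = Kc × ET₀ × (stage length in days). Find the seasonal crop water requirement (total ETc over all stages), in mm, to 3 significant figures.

initial: 0.55 × 4.30 × 25 = 59.13 mm
mid-season: 1.14 × 7.56 × 45 = 387.83 mm
late-season: 0.79 × 3.02 × 20 = 47.72 mm
Seasonal total = 494.68 mm

495 mm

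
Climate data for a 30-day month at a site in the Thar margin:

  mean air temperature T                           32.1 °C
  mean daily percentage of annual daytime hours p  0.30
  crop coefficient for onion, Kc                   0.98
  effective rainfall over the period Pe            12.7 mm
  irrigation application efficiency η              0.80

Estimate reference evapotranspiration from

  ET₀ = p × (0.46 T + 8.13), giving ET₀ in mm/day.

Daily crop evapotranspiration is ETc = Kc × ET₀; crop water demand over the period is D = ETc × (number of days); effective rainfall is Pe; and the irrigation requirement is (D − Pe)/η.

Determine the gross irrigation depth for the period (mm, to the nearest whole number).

ET₀ = 0.30 × (0.46 × 32.1 + 8.13) = 0.30 × 22.896 = 6.8688 mm/d
ETc = Kc × ET₀ = 0.98 × 6.8688 = 6.7314 mm/d
Crop demand D = ETc × 30 d = 6.7314 × 30 = 201.942 mm
D − Pe = 201.942 − 12.7 = 189.242 mm
Gross irrigation = 189.242 / 0.80 = 236.553 mm

237 mm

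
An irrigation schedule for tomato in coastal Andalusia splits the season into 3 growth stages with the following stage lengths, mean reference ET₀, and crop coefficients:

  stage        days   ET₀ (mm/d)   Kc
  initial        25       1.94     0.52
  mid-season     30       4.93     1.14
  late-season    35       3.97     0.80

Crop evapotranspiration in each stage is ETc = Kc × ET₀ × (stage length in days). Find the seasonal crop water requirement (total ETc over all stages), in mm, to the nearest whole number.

305 mm

initial: 0.52 × 1.94 × 25 = 25.22 mm
mid-season: 1.14 × 4.93 × 30 = 168.61 mm
late-season: 0.80 × 3.97 × 35 = 111.16 mm
Seasonal total = 304.99 mm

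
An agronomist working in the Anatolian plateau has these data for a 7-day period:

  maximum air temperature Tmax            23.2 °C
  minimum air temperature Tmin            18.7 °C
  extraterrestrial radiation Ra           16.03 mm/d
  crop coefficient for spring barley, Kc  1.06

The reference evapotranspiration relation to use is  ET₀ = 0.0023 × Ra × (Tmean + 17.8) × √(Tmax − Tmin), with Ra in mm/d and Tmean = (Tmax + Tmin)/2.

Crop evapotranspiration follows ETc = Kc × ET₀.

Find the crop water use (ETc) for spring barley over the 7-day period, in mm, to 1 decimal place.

Tmean = (23.2 + 18.7)/2 = 20.95 °C
ET₀ = 0.0023 × 16.03 × (20.95 + 17.8) × √4.5 = 0.0023 × 16.03 × 38.75 × 2.1213 = 3.0306 mm/d
ETc = Kc × ET₀ = 1.06 × 3.0306 = 3.2124 mm/d
Over 7 days: 3.2124 × 7 = 22.487 mm

22.5 mm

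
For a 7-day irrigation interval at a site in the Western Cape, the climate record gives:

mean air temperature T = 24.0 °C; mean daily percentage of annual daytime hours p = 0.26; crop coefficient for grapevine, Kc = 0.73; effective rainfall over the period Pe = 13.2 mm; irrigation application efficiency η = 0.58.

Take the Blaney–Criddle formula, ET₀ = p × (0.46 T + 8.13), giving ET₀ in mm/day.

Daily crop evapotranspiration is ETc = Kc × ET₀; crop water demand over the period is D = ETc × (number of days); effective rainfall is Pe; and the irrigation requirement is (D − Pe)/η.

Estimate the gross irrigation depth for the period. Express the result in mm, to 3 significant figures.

ET₀ = 0.26 × (0.46 × 24.0 + 8.13) = 0.26 × 19.170 = 4.9842 mm/d
ETc = Kc × ET₀ = 0.73 × 4.9842 = 3.6385 mm/d
Crop demand D = ETc × 7 d = 3.6385 × 7 = 25.470 mm
D − Pe = 25.470 − 13.2 = 12.270 mm
Gross irrigation = 12.270 / 0.58 = 21.155 mm

21.2 mm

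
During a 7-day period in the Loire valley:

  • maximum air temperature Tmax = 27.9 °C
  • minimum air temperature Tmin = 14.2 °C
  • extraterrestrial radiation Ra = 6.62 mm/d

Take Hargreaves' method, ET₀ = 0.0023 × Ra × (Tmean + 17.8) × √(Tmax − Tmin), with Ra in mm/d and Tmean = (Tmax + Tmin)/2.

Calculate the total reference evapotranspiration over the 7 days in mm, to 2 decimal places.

15.33 mm

Tmean = (27.9 + 14.2)/2 = 21.05 °C
ET₀ = 0.0023 × 6.62 × (21.05 + 17.8) × √13.7 = 0.0023 × 6.62 × 38.85 × 3.7014 = 2.1895 mm/d
Over 7 days: 2.1895 × 7 = 15.327 mm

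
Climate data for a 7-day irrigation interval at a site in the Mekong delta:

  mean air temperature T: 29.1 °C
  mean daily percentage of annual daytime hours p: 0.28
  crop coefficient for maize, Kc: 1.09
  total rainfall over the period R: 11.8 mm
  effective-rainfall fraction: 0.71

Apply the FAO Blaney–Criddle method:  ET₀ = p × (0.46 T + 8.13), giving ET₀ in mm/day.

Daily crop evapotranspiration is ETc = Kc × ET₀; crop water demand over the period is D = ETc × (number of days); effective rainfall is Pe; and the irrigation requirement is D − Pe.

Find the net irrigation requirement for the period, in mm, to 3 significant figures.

37.6 mm

ET₀ = 0.28 × (0.46 × 29.1 + 8.13) = 0.28 × 21.516 = 6.0245 mm/d
ETc = Kc × ET₀ = 1.09 × 6.0245 = 6.5667 mm/d
Crop demand D = ETc × 7 d = 6.5667 × 7 = 45.967 mm
Pe = 0.71 × 11.8 = 8.378 mm
D − Pe = 45.967 − 8.378 = 37.589 mm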